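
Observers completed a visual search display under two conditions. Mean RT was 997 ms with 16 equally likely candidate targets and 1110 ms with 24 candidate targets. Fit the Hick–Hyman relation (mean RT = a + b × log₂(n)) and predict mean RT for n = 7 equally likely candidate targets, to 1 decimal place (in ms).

766.6 ms

Fit slope and intercept:
  b = (1110 − 997) / (log₂ 24 − log₂ 16) = 113 / (4.5850 − 4) = 193.175 ms/bit
  a = 997 − 193.175 × 4 = 224.301 ms
Then RT(7) = 224.301 + 193.175 × log₂ 7 = 224.301 + 193.175 × 2.8074 ≈ 766.611 ms.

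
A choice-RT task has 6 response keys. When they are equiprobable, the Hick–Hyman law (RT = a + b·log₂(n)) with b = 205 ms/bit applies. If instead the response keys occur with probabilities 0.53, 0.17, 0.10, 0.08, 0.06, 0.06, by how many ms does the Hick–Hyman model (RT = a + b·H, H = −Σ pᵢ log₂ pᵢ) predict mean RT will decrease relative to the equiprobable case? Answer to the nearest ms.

114 ms

The RT saving is b·ΔH. Equiprobable H₀ = log₂(6) = 2.5850 bits; with the given probabilities H = 2.0308 bits.
b·(H₀ − H) = 205 × (2.5850 − 2.0308) = 113.60 ms.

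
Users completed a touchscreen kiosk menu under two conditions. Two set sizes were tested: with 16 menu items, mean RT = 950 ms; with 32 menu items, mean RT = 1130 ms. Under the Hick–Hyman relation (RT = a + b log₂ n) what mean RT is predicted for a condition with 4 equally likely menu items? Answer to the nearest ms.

590 ms

With log₂ n on the abscissa the relation is linear; from the two conditions:
  b = (1130 − 950) / (log₂ 32 − log₂ 16) = 180 / (5 − 4) = 180 ms/bit
  a = 950 − 180 × 4 = 230 ms
Then RT(4) = 230 + 180 × log₂ 4 = 230 + 180 × 2 ≈ 590.000 ms.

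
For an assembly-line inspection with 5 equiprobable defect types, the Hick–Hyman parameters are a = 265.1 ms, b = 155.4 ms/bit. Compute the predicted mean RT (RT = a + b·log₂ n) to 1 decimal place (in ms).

625.9 ms

log₂(5) = 2.3219 bits, so RT = 265.1 + 155.4 × 2.3219 ≈ 625.928 ms.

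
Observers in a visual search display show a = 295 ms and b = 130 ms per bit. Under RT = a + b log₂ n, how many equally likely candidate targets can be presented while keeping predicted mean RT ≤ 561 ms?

Information budget: (561 − 295)/130 = 2.0462 bits, so n ≤ 2^2.0462 = 4.130 → at most 4.

4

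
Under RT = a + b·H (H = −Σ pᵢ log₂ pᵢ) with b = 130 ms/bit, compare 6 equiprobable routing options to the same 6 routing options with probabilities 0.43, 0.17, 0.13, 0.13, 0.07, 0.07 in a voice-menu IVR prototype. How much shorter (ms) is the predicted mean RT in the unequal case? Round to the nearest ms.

42 ms

The RT saving is b·ΔH. Equiprobable H₀ = log₂(6) = 2.5850 bits; with the given probabilities H = 2.2605 bits.
b·(H₀ − H) = 130 × (2.5850 − 2.2605) = 42.17 ms.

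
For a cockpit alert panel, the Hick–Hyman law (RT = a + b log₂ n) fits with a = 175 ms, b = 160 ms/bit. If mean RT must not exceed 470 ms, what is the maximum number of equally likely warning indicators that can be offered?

Information budget: (470 − 175)/160 = 1.8438 bits, so n ≤ 2^1.8438 = 3.589 → at most 3.

3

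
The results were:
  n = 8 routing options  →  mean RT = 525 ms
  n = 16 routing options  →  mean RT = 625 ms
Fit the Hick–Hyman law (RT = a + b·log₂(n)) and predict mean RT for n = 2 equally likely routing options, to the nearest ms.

325 ms

RT is linear in log₂ n, so two points fix the line:
  b = (625 − 525) / (log₂ 16 − log₂ 8) = 100 / (4 − 3) = 100 ms/bit
  a = 525 − 100 × 3 = 225 ms
Then RT(2) = 225 + 100 × log₂ 2 = 225 + 100 × 1 ≈ 325.000 ms.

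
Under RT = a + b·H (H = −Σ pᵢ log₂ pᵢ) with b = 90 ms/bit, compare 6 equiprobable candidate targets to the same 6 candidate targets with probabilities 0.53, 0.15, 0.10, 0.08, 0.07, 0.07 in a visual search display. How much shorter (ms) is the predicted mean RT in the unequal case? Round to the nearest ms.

The RT saving is b·ΔH. Equiprobable H₀ = log₂(6) = 2.5850 bits; with the given probabilities H = 2.0568 bits.
b·(H₀ − H) = 90 × (2.5850 − 2.0568) = 47.53 ms.

48 ms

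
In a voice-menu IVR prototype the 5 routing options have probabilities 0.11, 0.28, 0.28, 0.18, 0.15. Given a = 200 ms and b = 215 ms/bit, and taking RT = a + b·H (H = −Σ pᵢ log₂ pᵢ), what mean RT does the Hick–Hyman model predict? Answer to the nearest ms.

680 ms

H = 0.11·log₂(1/0.11) + 0.28·log₂(1/0.28) + 0.28·log₂(1/0.28) + 0.18·log₂(1/0.18) + 0.15·log₂(1/0.15) = 2.2346 bits.
RT = 200 + 215 × 2.2346 = 680.43 ms.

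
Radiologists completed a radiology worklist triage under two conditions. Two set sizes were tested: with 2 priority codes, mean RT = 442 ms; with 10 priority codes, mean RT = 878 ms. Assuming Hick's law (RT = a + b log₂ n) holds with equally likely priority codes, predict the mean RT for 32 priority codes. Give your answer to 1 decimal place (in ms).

Solve the two-equation system in a and b:
  b = (878 − 442) / (log₂ 10 − log₂ 2) = 436 / (3.3219 − 1) = 187.775 ms/bit
  a = 442 − 187.775 × 1 = 254.225 ms
Then RT(32) = 254.225 + 187.775 × log₂ 32 = 254.225 + 187.775 × 5 ≈ 1193.100 ms.

1193.1 ms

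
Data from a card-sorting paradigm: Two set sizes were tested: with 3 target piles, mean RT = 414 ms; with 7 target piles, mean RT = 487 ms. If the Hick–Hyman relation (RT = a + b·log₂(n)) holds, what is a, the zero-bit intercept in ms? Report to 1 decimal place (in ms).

319.3 ms

Slope: b = (487 − 414) / (log₂ 7 − log₂ 3) = 73/1.2224 = 59.719 ms/bit.
a = RT₁ − b·log₂ n₁ = 414 − 59.719 × 1.5850 = 319.348 ms.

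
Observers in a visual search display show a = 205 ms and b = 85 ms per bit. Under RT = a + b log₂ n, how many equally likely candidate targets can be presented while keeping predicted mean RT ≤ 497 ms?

10

Set 205 + 85·log₂ n ≤ 497 → log₂ n ≤ (497 − 205)/85 = 3.4353.
So n ≤ 2^3.4353 = 10.817; the largest integer n is 10.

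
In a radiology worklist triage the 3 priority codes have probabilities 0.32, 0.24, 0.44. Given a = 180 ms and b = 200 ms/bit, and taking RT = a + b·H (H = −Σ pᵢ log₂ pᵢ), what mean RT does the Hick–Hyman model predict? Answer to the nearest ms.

H = 0.32·log₂(1/0.32) + 0.24·log₂(1/0.24) + 0.44·log₂(1/0.44) = 1.5413 bits.
RT = 180 + 200 × 1.5413 = 488.26 ms.

488 ms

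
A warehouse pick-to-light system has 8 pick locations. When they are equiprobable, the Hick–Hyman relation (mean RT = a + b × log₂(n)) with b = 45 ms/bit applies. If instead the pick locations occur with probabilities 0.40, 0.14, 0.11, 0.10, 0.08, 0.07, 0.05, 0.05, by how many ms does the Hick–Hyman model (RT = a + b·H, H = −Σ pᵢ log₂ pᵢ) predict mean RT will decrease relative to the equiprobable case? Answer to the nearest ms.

18 ms

The RT saving is b·ΔH. Equiprobable H₀ = log₂(8) = 3.0000 bits; with the given probabilities H = 2.6006 bits.
b·(H₀ − H) = 45 × (3.0000 − 2.6006) = 17.97 ms.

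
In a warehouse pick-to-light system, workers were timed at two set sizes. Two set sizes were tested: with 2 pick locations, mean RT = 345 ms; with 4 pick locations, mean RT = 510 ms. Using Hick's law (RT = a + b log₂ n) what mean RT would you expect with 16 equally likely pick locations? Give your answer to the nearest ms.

Solve the two-equation system in a and b:
  b = (510 − 345) / (log₂ 4 − log₂ 2) = 165 / (2 − 1) = 165 ms/bit
  a = 345 − 165 × 1 = 180 ms
Then RT(16) = 180 + 165 × log₂ 16 = 180 + 165 × 4 ≈ 840.000 ms.

840 ms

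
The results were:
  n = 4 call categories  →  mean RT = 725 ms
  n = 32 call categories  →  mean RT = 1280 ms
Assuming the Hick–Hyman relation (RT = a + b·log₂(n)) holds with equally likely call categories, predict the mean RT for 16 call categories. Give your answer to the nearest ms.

RT is linear in log₂ n, so two points fix the line:
  b = (1280 − 725) / (log₂ 32 − log₂ 4) = 555 / (5 − 2) = 185 ms/bit
  a = 725 − 185 × 2 = 355 ms
Then RT(16) = 355 + 185 × log₂ 16 = 355 + 185 × 4 ≈ 1095.000 ms.

1095 ms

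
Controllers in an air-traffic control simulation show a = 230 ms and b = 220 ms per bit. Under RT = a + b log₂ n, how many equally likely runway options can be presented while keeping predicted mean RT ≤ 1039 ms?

220·log₂ n ≤ 1039 − 230 = 809, giving log₂ n ≤ 3.6773 and n ≤ 12.793. The largest whole number is 12.

12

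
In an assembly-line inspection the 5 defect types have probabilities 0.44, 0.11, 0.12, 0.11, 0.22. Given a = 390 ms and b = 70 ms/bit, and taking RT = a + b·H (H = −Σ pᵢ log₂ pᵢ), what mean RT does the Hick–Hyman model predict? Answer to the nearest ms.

H = 0.44·log₂(1/0.44) + 0.11·log₂(1/0.11) + 0.12·log₂(1/0.12) + 0.11·log₂(1/0.11) + 0.22·log₂(1/0.22) = 2.0694 bits.
RT = 390 + 70 × 2.0694 = 534.86 ms.

535 ms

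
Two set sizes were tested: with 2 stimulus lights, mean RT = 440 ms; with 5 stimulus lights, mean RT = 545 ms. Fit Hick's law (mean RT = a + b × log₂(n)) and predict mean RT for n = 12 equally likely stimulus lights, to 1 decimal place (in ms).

645.3 ms

RT is linear in log₂ n, so two points fix the line:
  b = (545 − 440) / (log₂ 5 − log₂ 2) = 105 / (2.3219 − 1) = 79.429 ms/bit
  a = 440 − 79.429 × 1 = 360.571 ms
Then RT(12) = 360.571 + 79.429 × log₂ 12 = 360.571 + 79.429 × 3.5850 ≈ 645.322 ms.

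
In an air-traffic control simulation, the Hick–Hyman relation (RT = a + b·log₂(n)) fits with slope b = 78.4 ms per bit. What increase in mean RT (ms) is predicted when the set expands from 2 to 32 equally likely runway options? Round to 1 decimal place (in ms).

313.6 ms

The intercept a cancels: ΔRT = b·(log₂ n₂ − log₂ n₁) = b·log₂(n₂/n₁).
log₂(32) − log₂(2) = log₂(32/2) = log₂(16) = 4.
ΔRT = 78.4 × 4.0000 = 313.600 ms.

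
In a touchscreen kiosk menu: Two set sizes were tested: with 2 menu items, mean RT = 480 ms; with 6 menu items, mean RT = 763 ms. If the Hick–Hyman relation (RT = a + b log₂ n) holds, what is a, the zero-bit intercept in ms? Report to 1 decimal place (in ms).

301.4 ms

The slope on a log₂ axis is (763 − 480) / (2.5850 − 1) = 178.553 ms/bit.
Intercept: a = 480 − 178.553·log₂(2) = 301.447 ms.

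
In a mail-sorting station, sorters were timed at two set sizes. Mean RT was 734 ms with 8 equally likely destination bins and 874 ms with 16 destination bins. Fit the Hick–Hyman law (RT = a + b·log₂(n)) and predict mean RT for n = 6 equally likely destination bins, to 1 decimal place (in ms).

RT is linear in log₂ n, so two points fix the line:
  b = (874 − 734) / (log₂ 16 − log₂ 8) = 140 / (4 − 3) = 140.000 ms/bit
  a = 734 − 140.000 × 3 = 314.000 ms
Then RT(6) = 314.000 + 140.000 × log₂ 6 = 314.000 + 140.000 × 2.5850 ≈ 675.895 ms.

675.9 ms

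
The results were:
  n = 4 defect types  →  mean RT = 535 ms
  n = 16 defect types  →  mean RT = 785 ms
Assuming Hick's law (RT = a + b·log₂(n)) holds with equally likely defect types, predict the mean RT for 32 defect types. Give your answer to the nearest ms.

RT is linear in log₂ n, so two points fix the line:
  b = (785 − 535) / (log₂ 16 − log₂ 4) = 250 / (4 − 2) = 125 ms/bit
  a = 535 − 125 × 2 = 285 ms
Then RT(32) = 285 + 125 × log₂ 32 = 285 + 125 × 5 ≈ 910.000 ms.

910 ms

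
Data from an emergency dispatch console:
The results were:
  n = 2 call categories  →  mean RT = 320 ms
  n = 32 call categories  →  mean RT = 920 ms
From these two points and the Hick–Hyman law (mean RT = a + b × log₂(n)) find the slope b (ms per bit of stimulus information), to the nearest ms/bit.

b = (RT₂ − RT₁)/(log₂ n₂ − log₂ n₁) = (920 − 320)/(5 − 1) = 150 ms/bit.

150 ms/bit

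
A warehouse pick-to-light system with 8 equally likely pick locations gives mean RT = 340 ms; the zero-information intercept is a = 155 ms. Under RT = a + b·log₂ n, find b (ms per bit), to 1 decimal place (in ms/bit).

61.7 ms/bit

b = (340 − 155) / log₂(8) = 185 / 3 = 61.667 ms/bit.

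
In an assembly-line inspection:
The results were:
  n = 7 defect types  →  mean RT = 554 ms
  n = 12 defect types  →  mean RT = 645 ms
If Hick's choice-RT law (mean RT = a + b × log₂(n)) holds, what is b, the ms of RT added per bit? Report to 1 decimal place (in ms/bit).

The slope on a log₂ axis is (645 − 554) / (3.5850 − 2.8074) = 117.026 ms/bit.

117.0 ms/bit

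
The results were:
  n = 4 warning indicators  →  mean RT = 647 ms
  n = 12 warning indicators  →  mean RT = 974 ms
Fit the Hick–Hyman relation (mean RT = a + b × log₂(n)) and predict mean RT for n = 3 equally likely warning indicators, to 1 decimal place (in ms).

With log₂ n on the abscissa the relation is linear; from the two conditions:
  b = (974 − 647) / (log₂ 12 − log₂ 4) = 327 / (3.5850 − 2) = 206.314 ms/bit
  a = 647 − 206.314 × 2 = 234.372 ms
Then RT(3) = 234.372 + 206.314 × log₂ 3 = 234.372 + 206.314 × 1.5850 ≈ 561.372 ms.

561.4 ms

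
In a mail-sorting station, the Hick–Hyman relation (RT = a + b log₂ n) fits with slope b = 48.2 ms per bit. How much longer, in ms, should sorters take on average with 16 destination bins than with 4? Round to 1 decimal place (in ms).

96.4 ms

The intercept a cancels: ΔRT = b·(log₂ n₂ − log₂ n₁) = b·log₂(n₂/n₁).
log₂(16) − log₂(4) = log₂(16/4) = log₂(4) = 2.
ΔRT = 48.2 × 2.0000 = 96.400 ms.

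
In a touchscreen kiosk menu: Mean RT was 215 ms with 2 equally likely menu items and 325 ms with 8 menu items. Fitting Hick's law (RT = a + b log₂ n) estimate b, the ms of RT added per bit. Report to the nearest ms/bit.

55 ms/bit

b = (RT₂ − RT₁)/(log₂ n₂ − log₂ n₁) = (325 − 215)/(3 − 1) = 55 ms/bit.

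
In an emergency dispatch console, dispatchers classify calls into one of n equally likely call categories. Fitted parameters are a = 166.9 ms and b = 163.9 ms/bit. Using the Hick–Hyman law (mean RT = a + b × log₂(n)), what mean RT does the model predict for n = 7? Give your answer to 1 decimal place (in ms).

log₂(7) = 2.8074 bits, so RT = 166.9 + 163.9 × 2.8074 ≈ 627.025 ms.

627.0 ms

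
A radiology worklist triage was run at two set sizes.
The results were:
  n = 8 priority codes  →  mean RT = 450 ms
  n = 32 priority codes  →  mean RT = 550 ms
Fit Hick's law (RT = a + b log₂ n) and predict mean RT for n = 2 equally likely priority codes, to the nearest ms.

RT is linear in log₂ n, so two points fix the line:
  b = (550 − 450) / (log₂ 32 − log₂ 8) = 100 / (5 − 3) = 50 ms/bit
  a = 450 − 50 × 3 = 300 ms
Then RT(2) = 300 + 50 × log₂ 2 = 300 + 50 × 1 ≈ 350.000 ms.

350 ms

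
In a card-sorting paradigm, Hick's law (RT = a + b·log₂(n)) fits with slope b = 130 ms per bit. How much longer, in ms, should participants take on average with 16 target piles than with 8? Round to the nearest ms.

130 ms

Only the slope matters, since a is common to both: ΔRT = b·log₂(n₂/n₁).
log₂(16) − log₂(8) = log₂(16/8) = log₂(2) = 1.
ΔRT = 130 × 1.0000 = 130.000 ms.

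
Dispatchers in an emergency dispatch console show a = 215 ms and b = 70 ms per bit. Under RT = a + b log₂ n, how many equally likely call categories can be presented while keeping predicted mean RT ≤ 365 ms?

4

70·log₂ n ≤ 365 − 215 = 150, giving log₂ n ≤ 2.1429 and n ≤ 4.416. The largest whole number is 4.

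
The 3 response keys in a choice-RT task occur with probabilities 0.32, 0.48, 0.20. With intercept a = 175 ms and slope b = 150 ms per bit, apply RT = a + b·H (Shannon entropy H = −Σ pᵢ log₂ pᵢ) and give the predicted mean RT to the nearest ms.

400 ms

H = 0.32·log₂(1/0.32) + 0.48·log₂(1/0.48) + 0.20·log₂(1/0.20) = 1.4987 bits.
RT = 175 + 150 × 1.4987 = 399.80 ms.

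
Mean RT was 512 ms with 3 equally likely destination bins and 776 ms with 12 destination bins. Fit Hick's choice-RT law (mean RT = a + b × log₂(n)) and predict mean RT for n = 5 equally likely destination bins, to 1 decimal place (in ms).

Solve the two-equation system in a and b:
  b = (776 − 512) / (log₂ 12 − log₂ 3) = 264 / (3.5850 − 1.5850) = 132.000 ms/bit
  a = 512 − 132.000 × 1.5850 = 302.785 ms
Then RT(5) = 302.785 + 132.000 × log₂ 5 = 302.785 + 132.000 × 2.3219 ≈ 609.279 ms.

609.3 ms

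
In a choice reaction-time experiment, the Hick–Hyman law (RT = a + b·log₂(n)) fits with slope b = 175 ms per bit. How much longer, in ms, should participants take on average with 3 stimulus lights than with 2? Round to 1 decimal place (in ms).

102.4 ms

ΔRT = (a + b log₂ n₂) − (a + b log₂ n₁) = b·(log₂ n₂ − log₂ n₁).
log₂(3) − log₂(2) = 1.5850 − 1 = 0.5850.
ΔRT = 175 × 0.5850 = 102.368 ms.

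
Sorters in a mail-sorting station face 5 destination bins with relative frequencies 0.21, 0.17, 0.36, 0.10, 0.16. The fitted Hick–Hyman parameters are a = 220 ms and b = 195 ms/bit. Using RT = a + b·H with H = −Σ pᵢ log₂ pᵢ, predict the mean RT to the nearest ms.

648 ms

Entropy contributions −pᵢ log₂ pᵢ: 0.4728, 0.4346, 0.5306, 0.3322, 0.4230; sum H = 2.1932 bits.
RT = a + bH = 220 + 195·2.1932 = 647.68 ms.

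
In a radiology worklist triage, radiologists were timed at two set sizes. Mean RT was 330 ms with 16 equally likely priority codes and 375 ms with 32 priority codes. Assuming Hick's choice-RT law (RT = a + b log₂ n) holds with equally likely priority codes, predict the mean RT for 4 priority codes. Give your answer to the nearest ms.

240 ms

With log₂ n on the abscissa the relation is linear; from the two conditions:
  b = (375 − 330) / (log₂ 32 − log₂ 16) = 45 / (5 − 4) = 45 ms/bit
  a = 330 − 45 × 4 = 150 ms
Then RT(4) = 150 + 45 × log₂ 4 = 150 + 45 × 2 ≈ 240.000 ms.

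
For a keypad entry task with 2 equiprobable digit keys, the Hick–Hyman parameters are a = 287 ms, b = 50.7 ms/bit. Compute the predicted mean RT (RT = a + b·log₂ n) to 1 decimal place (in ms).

log₂(2) = 1 bits, so RT = 287 + 50.7 × 1 ≈ 337.700 ms.

337.7 ms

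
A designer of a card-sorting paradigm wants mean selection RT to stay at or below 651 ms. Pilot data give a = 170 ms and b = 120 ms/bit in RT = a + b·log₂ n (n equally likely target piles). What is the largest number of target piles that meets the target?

16

Information budget: (651 − 170)/120 = 4.0083 bits, so n ≤ 2^4.0083 = 16.093 → at most 16.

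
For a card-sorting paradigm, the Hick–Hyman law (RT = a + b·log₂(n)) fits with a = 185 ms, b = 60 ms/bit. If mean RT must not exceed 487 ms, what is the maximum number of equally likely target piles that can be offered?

32

Set 185 + 60·log₂ n ≤ 487 → log₂ n ≤ (487 − 185)/60 = 5.0333.
So n ≤ 2^5.0333 = 32.748; the largest integer n is 32.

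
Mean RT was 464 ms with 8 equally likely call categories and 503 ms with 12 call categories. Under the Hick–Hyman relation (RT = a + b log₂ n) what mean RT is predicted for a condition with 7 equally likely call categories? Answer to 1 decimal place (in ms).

RT is linear in log₂ n, so two points fix the line:
  b = (503 − 464) / (log₂ 12 − log₂ 8) = 39 / (3.5850 − 3) = 66.671 ms/bit
  a = 464 − 66.671 × 3 = 263.987 ms
Then RT(7) = 263.987 + 66.671 × log₂ 7 = 263.987 + 66.671 × 2.8074 ≈ 451.156 ms.

451.2 ms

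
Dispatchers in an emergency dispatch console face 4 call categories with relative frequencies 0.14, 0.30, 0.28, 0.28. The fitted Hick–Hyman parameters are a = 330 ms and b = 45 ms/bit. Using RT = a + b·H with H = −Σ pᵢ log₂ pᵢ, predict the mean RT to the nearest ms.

418 ms

H = 0.14·log₂(1/0.14) + 0.30·log₂(1/0.30) + 0.28·log₂(1/0.28) + 0.28·log₂(1/0.28) = 1.9466 bits.
RT = 330 + 45 × 1.9466 = 417.60 ms.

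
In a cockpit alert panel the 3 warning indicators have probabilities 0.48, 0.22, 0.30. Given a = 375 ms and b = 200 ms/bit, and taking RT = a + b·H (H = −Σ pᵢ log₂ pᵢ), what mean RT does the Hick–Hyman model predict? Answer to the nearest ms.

677 ms

H = 0.48·log₂(1/0.48) + 0.22·log₂(1/0.22) + 0.30·log₂(1/0.30) = 1.5099 bits.
RT = 375 + 200 × 1.5099 = 676.99 ms.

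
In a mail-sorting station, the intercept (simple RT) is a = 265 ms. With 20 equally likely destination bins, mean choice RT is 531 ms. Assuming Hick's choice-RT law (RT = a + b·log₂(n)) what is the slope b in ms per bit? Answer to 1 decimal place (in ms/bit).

61.5 ms/bit

b = (531 − 265) / log₂(20) = 266 / 4.3219 = 61.547 ms/bit.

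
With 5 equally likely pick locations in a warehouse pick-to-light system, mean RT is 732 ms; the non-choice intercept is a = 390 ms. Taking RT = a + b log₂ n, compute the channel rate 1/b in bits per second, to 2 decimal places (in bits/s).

6.79 bits/s

Choice component = 732 − 390 = 342 ms over log₂(5) = 2.3219 bits.
b = 342 / 2.3219 = 147.291 ms/bit, so 1/b = 6.789 bits/s.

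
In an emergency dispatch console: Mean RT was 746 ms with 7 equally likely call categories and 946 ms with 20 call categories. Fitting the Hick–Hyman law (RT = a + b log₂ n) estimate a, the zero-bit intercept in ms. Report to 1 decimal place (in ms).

Slope: b = (946 − 746) / (log₂ 20 − log₂ 7) = 200/1.5146 = 132.050 ms/bit.
Intercept: a = 746 − 132.050·log₂(7) = 375.288 ms.

375.3 ms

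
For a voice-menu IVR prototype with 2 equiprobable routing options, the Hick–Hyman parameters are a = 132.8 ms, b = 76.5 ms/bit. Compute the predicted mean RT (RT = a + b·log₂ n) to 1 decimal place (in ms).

209.3 ms

log₂(2) = 1 bits, so RT = 132.8 + 76.5 × 1 ≈ 209.300 ms.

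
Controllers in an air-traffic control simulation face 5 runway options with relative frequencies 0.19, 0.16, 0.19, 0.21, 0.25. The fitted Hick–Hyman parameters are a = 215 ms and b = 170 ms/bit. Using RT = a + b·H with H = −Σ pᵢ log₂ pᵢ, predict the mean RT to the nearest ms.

607 ms

H = 0.19·log₂(1/0.19) + 0.16·log₂(1/0.16) + 0.19·log₂(1/0.19) + 0.21·log₂(1/0.21) + 0.25·log₂(1/0.25) = 2.3063 bits.
RT = 215 + 170 × 2.3063 = 607.07 ms.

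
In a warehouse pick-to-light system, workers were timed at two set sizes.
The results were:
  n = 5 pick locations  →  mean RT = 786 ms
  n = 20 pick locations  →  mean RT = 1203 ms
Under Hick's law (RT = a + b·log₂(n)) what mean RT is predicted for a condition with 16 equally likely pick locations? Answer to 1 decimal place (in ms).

1135.9 ms

With log₂ n on the abscissa the relation is linear; from the two conditions:
  b = (1203 − 786) / (log₂ 20 − log₂ 5) = 417 / (4.3219 − 2.3219) = 208.500 ms/bit
  a = 786 − 208.500 × 2.3219 = 301.878 ms
Then RT(16) = 301.878 + 208.500 × log₂ 16 = 301.878 + 208.500 × 4 ≈ 1135.878 ms.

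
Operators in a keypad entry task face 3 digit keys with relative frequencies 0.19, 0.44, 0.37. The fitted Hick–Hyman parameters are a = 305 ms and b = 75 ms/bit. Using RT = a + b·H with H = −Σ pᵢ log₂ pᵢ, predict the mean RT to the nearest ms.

418 ms

Entropy contributions −pᵢ log₂ pᵢ: 0.4552, 0.5211, 0.5307; sum H = 1.5071 bits.
RT = a + bH = 305 + 75·1.5071 = 418.03 ms.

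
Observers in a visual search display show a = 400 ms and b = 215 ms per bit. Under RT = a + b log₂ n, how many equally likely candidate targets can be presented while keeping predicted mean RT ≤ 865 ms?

Information budget: (865 − 400)/215 = 2.1628 bits, so n ≤ 2^2.1628 = 4.478 → at most 4.

4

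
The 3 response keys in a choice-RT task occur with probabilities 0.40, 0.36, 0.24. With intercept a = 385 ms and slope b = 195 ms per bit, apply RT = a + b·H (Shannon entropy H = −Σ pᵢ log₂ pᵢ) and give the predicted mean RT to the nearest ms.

Entropy contributions −pᵢ log₂ pᵢ: 0.5288, 0.5306, 0.4941; sum H = 1.5535 bits.
RT = a + bH = 385 + 195·1.5535 = 687.94 ms.

688 ms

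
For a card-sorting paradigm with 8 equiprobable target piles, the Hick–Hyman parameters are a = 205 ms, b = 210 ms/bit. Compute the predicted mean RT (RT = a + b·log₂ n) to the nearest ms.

log₂(8) = 3 bits, so RT = 205 + 210 × 3 ≈ 835.000 ms.

835 ms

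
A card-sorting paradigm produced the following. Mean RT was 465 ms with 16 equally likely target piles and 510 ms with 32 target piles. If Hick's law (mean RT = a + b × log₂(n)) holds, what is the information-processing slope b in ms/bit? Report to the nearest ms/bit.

45 ms/bit

The slope on a log₂ axis is (510 − 465) / (5 − 4) = 45 ms/bit.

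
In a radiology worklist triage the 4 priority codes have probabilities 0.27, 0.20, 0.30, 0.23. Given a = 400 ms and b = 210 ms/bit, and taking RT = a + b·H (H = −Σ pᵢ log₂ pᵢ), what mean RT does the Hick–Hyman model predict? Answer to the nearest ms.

H = 0.27·log₂(1/0.27) + 0.20·log₂(1/0.20) + 0.30·log₂(1/0.30) + 0.23·log₂(1/0.23) = 1.9832 bits.
RT = 400 + 210 × 1.9832 = 816.46 ms.

816 ms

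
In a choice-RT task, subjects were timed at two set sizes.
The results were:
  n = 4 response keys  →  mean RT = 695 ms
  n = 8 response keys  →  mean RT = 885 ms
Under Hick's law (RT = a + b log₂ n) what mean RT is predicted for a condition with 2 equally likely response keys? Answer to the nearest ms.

With log₂ n on the abscissa the relation is linear; from the two conditions:
  b = (885 − 695) / (log₂ 8 − log₂ 4) = 190 / (3 − 2) = 190 ms/bit
  a = 695 − 190 × 2 = 315 ms
Then RT(2) = 315 + 190 × log₂ 2 = 315 + 190 × 1 ≈ 505.000 ms.

505 ms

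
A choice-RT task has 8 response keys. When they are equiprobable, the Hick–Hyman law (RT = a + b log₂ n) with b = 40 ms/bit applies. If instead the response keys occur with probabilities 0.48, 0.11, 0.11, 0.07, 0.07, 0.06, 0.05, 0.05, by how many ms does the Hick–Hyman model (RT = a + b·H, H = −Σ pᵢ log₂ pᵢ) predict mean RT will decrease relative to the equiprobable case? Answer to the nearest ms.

Equiprobable entropy H₀ = log₂ 8 = 3.0000 bits.
Skewed entropy H = −Σ pᵢ log₂ pᵢ = 2.4217 bits.
ΔRT = b·(H₀ − H) = 40 × 0.5783 = 23.13 ms.

23 ms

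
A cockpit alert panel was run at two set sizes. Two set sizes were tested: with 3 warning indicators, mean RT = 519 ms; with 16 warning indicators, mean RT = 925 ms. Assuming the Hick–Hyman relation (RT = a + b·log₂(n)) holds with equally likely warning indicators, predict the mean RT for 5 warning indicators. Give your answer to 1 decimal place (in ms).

642.9 ms

Fit slope and intercept:
  b = (925 − 519) / (log₂ 16 − log₂ 3) = 406 / (4 − 1.5850) = 168.113 ms/bit
  a = 519 − 168.113 × 1.5850 = 252.547 ms
Then RT(5) = 252.547 + 168.113 × log₂ 5 = 252.547 + 168.113 × 2.3219 ≈ 642.894 ms.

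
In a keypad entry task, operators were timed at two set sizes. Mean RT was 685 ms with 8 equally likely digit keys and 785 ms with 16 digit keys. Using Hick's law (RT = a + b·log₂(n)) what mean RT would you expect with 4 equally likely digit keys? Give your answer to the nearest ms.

585 ms

With log₂ n on the abscissa the relation is linear; from the two conditions:
  b = (785 − 685) / (log₂ 16 − log₂ 8) = 100 / (4 − 3) = 100 ms/bit
  a = 685 − 100 × 3 = 385 ms
Then RT(4) = 385 + 100 × log₂ 4 = 385 + 100 × 2 ≈ 585.000 ms.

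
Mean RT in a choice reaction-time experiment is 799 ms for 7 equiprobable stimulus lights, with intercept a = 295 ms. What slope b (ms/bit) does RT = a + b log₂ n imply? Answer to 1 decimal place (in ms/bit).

log₂(7) = 2.8074 bits.
b = (RT − a)/log₂ n = (799 − 295) / 2.8074 = 179.528 ms/bit.

179.5 ms/bit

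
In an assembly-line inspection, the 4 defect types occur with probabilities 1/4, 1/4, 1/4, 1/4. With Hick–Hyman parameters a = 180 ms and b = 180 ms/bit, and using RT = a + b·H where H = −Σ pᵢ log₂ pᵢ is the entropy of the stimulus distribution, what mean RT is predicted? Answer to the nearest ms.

Each term −pᵢ log₂ pᵢ: 0.25·2 + 0.25·2 + 0.25·2 + 0.25·2; summed, H = 2.000 bits.
Mean RT = a + bH = 180 + 180·2.000 = 540.00 ms.

540 ms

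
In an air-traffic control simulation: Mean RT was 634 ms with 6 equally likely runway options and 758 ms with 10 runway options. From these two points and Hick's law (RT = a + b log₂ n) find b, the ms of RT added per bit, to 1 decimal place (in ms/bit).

168.3 ms/bit

b = (RT₂ − RT₁)/(log₂ n₂ − log₂ n₁) = (758 − 634)/(3.3219 − 2.5850) = 168.258 ms/bit.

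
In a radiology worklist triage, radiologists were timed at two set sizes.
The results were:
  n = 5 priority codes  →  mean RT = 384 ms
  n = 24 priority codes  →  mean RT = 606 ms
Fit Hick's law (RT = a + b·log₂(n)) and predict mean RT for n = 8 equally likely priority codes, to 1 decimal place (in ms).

450.5 ms

With log₂ n on the abscissa the relation is linear; from the two conditions:
  b = (606 − 384) / (log₂ 24 − log₂ 5) = 222 / (4.5850 − 2.3219) = 98.098 ms/bit
  a = 384 − 98.098 × 2.3219 = 156.223 ms
Then RT(8) = 156.223 + 98.098 × log₂ 8 = 156.223 + 98.098 × 3 ≈ 450.518 ms.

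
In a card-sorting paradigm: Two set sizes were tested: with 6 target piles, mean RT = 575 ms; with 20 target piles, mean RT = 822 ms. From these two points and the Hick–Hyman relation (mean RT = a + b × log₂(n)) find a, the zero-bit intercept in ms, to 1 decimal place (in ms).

207.4 ms

Slope: b = (822 − 575) / (log₂ 20 − log₂ 6) = 247/1.7370 = 142.202 ms/bit.
Intercept: a = 575 − 142.202·log₂(6) = 207.413 ms.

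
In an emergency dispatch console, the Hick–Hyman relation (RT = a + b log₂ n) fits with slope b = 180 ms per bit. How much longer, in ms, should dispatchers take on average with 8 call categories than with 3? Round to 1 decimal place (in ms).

ΔRT = (a + b log₂ n₂) − (a + b log₂ n₁) = b·(log₂ n₂ − log₂ n₁).
log₂(8) − log₂(3) = 3 − 1.5850 = 1.4150.
ΔRT = 180 × 1.4150 = 254.707 ms.

254.7 ms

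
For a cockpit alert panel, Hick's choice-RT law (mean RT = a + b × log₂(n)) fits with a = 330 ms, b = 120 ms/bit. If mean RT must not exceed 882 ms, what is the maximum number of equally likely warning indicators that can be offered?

24

120·log₂ n ≤ 882 − 330 = 552, giving log₂ n ≤ 4.6000 and n ≤ 24.251. The largest whole number is 24.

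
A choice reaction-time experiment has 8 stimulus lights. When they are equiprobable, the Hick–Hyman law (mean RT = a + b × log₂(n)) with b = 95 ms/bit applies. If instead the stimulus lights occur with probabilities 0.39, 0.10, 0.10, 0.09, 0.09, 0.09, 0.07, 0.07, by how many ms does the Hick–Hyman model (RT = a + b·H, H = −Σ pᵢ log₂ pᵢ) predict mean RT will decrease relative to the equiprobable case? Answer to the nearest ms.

The RT saving is b·ΔH. Equiprobable H₀ = log₂(8) = 3.0000 bits; with the given probabilities H = 2.6693 bits.
b·(H₀ − H) = 95 × (3.0000 − 2.6693) = 31.42 ms.

31 ms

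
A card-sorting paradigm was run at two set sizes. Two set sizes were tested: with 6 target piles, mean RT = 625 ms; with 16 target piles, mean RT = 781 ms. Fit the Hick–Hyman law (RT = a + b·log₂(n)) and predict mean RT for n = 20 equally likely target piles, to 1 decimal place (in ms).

816.5 ms

Fit slope and intercept:
  b = (781 − 625) / (log₂ 16 − log₂ 6) = 156 / (4 − 2.5850) = 110.244 ms/bit
  a = 625 − 110.244 × 2.5850 = 340.022 ms
Then RT(20) = 340.022 + 110.244 × log₂ 20 = 340.022 + 110.244 × 4.3219 ≈ 816.491 ms.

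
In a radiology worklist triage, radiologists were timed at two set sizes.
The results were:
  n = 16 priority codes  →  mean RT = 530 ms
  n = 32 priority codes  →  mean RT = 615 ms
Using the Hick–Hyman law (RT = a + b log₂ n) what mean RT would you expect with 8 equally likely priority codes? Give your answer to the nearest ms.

Fit slope and intercept:
  b = (615 − 530) / (log₂ 32 − log₂ 16) = 85 / (5 − 4) = 85 ms/bit
  a = 530 − 85 × 4 = 190 ms
Then RT(8) = 190 + 85 × log₂ 8 = 190 + 85 × 3 ≈ 445.000 ms.

445 ms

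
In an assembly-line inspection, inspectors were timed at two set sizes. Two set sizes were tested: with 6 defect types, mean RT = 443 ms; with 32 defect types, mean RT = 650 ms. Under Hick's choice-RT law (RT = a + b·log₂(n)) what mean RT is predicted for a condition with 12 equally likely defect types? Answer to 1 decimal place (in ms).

Solve the two-equation system in a and b:
  b = (650 − 443) / (log₂ 32 − log₂ 6) = 207 / (5 − 2.5850) = 85.713 ms/bit
  a = 443 − 85.713 × 2.5850 = 221.435 ms
Then RT(12) = 221.435 + 85.713 × log₂ 12 = 221.435 + 85.713 × 3.5850 ≈ 528.713 ms.

528.7 ms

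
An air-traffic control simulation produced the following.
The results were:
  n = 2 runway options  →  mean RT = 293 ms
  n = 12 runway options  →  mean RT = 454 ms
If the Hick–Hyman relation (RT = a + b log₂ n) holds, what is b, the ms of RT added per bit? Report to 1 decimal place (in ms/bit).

Slope: b = (454 − 293) / (log₂ 12 − log₂ 2) = 161/2.5850 = 62.283 ms/bit.

62.3 ms/bit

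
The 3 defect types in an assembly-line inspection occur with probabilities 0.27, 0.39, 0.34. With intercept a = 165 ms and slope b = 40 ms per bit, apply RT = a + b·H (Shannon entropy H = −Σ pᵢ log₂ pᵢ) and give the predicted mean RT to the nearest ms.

228 ms

Entropy contributions −pᵢ log₂ pᵢ: 0.5100, 0.5298, 0.5292; sum H = 1.5690 bits.
RT = a + bH = 165 + 40·1.5690 = 227.76 ms.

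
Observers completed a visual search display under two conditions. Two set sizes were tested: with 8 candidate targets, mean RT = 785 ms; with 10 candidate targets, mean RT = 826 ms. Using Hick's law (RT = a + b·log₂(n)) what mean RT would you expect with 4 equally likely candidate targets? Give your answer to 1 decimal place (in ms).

RT is linear in log₂ n, so two points fix the line:
  b = (826 − 785) / (log₂ 10 − log₂ 8) = 41 / (3.3219 − 3) = 127.358 ms/bit
  a = 785 − 127.358 × 3 = 402.927 ms
Then RT(4) = 402.927 + 127.358 × log₂ 4 = 402.927 + 127.358 × 2 ≈ 657.642 ms.

657.6 ms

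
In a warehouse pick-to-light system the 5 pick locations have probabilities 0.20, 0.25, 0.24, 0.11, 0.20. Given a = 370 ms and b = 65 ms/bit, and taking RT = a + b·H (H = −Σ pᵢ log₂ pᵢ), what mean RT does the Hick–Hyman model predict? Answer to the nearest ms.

518 ms

H = 0.20·log₂(1/0.20) + 0.25·log₂(1/0.25) + 0.24·log₂(1/0.24) + 0.11·log₂(1/0.11) + 0.20·log₂(1/0.20) = 2.2732 bits.
RT = 370 + 65 × 2.2732 = 517.76 ms.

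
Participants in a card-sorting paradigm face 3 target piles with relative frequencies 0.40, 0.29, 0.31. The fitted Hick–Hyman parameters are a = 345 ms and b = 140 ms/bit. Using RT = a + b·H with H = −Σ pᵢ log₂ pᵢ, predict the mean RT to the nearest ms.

565 ms

Entropy contributions −pᵢ log₂ pᵢ: 0.5288, 0.5179, 0.5238; sum H = 1.5705 bits.
RT = a + bH = 345 + 140·1.5705 = 564.87 ms.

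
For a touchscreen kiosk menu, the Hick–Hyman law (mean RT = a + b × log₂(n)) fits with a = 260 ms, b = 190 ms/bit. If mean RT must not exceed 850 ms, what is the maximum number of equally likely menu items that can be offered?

8

Set 260 + 190·log₂ n ≤ 850 → log₂ n ≤ (850 − 260)/190 = 3.1053.
So n ≤ 2^3.1053 = 8.606; the largest integer n is 8.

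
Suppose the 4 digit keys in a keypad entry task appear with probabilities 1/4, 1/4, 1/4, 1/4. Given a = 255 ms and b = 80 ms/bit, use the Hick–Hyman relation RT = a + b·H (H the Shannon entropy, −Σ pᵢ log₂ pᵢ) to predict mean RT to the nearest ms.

415 ms

Each term −pᵢ log₂ pᵢ: 0.25·2 + 0.25·2 + 0.25·2 + 0.25·2; summed, H = 2.000 bits.
Mean RT = a + bH = 255 + 80·2.000 = 415.00 ms.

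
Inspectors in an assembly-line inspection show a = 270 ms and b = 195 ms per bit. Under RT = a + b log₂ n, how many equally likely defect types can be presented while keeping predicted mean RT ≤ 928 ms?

10

Set 270 + 195·log₂ n ≤ 928 → log₂ n ≤ (928 − 270)/195 = 3.3744.
So n ≤ 2^3.3744 = 10.370; the largest integer n is 10.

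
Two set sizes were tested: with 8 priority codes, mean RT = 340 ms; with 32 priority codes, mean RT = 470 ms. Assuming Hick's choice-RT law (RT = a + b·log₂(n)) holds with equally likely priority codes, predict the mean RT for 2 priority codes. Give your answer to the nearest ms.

Solve the two-equation system in a and b:
  b = (470 − 340) / (log₂ 32 − log₂ 8) = 130 / (5 − 3) = 65 ms/bit
  a = 340 − 65 × 3 = 145 ms
Then RT(2) = 145 + 65 × log₂ 2 = 145 + 65 × 1 ≈ 210.000 ms.

210 ms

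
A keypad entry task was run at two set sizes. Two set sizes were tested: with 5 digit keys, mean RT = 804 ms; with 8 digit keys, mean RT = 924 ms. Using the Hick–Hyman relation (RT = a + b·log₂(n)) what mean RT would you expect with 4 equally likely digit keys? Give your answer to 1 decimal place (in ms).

Solve the two-equation system in a and b:
  b = (924 − 804) / (log₂ 8 − log₂ 5) = 120 / (3 − 2.3219) = 176.972 ms/bit
  a = 804 − 176.972 × 2.3219 = 393.083 ms
Then RT(4) = 393.083 + 176.972 × log₂ 4 = 393.083 + 176.972 × 2 ≈ 747.028 ms.

747.0 ms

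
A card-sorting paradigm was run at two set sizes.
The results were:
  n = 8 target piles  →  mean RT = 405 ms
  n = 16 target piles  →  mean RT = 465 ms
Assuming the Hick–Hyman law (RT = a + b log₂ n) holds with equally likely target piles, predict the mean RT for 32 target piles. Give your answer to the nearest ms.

With log₂ n on the abscissa the relation is linear; from the two conditions:
  b = (465 − 405) / (log₂ 16 − log₂ 8) = 60 / (4 − 3) = 60 ms/bit
  a = 405 − 60 × 3 = 225 ms
Then RT(32) = 225 + 60 × log₂ 32 = 225 + 60 × 5 ≈ 525.000 ms.

525 ms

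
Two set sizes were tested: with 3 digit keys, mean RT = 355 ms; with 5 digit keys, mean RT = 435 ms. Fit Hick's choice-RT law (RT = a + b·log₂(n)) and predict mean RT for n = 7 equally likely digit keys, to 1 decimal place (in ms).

With log₂ n on the abscissa the relation is linear; from the two conditions:
  b = (435 − 355) / (log₂ 5 − log₂ 3) = 80 / (2.3219 − 1.5850) = 108.553 ms/bit
  a = 355 − 108.553 × 1.5850 = 182.947 ms
Then RT(7) = 182.947 + 108.553 × log₂ 7 = 182.947 + 108.553 × 2.8074 ≈ 487.695 ms.

487.7 ms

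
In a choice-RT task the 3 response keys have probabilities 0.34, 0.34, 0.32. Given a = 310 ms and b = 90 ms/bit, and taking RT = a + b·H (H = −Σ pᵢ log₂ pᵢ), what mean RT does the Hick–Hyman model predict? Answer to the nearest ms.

H = 0.34·log₂(1/0.34) + 0.34·log₂(1/0.34) + 0.32·log₂(1/0.32) = 1.5844 bits.
RT = 310 + 90 × 1.5844 = 452.59 ms.

453 ms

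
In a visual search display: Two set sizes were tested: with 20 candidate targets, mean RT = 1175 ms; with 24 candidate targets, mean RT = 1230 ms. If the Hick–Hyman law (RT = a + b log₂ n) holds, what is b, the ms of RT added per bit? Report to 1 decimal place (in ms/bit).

The slope on a log₂ axis is (1230 − 1175) / (4.5850 − 4.3219) = 209.098 ms/bit.

209.1 ms/bit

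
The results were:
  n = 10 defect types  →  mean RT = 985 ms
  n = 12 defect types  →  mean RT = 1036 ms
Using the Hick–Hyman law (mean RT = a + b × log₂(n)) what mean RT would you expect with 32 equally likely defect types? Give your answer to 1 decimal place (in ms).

1310.4 ms

With log₂ n on the abscissa the relation is linear; from the two conditions:
  b = (1036 − 985) / (log₂ 12 − log₂ 10) = 51 / (3.5850 − 3.3219) = 193.891 ms/bit
  a = 985 − 193.891 × 3.3219 = 340.908 ms
Then RT(32) = 340.908 + 193.891 × log₂ 32 = 340.908 + 193.891 × 5 ≈ 1310.363 ms.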